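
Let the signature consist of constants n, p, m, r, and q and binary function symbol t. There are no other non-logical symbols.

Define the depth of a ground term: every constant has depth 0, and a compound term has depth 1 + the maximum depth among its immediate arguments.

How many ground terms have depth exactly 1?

25

Let N_k = |{terms of depth ≤ k}|. Then N_0 = 5 and N_k = 5 + N_{k-1}^2 for k ≥ 1 (one summand per function symbol, arity giving the exponent).
N_0 = 5
N_1 = 5 + 5^2 = 30
Terms of depth exactly 1: N_1 − N_0 = 30 − 5 = 25.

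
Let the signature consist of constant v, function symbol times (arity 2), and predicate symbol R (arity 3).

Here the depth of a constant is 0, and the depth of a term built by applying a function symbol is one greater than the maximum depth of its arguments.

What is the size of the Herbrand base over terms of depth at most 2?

First count ground terms of depth ≤ 2.
Let N_k count ground terms of depth at most k. Each non-constant term of depth ≤ k is some function symbol applied to depth-≤(k−1) arguments, giving N_k = 1 + N_{k-1}^2.
N_0 = 1
N_1 = 1 + 1^2 = 2
N_2 = 1 + 2^2 = 5
Explicitly: v, times(v, v), times(v, times(v, v)), times(times(v, v), v), times(times(v, v), times(v, v)).
So |H| = 5.
A ground atom is a predicate applied to a tuple of terms from H, so the count is the sum over predicates of |H|^arity:
  R: 5^3 = 125
Total ground atoms: 125.

125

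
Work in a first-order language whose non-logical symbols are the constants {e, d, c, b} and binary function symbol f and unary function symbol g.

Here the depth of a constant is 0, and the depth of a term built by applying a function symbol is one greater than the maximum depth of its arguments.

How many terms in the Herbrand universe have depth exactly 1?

If N_k denotes the number of depth-≤k ground terms, the 4 constants give N_0 = 4, and each function symbol of arity r contributes N_{k-1}^r new terms at level k: N_k = 4 + N_{k-1}^2 + N_{k-1}.
N_0 = 4
N_1 = 4 + 4^2 + 4 = 24
Terms of depth exactly 1: N_1 − N_0 = 24 − 4 = 20.

20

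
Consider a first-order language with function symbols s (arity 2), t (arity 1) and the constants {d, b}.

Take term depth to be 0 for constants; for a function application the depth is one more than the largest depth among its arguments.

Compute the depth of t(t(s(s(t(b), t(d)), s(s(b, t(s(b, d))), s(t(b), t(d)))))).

depth(t(b)) = 1 + depth(b) = 1 + 0 = 1
depth(t(d)) = 1 + depth(d) = 1 + 0 = 1
depth(s(t(b), t(d))) = 1 + max(1, 1) = 2
depth(s(b, d)) = 1 + max(0, 0) = 1
depth(t(s(b, d))) = 1 + depth(s(b, d)) = 1 + 1 = 2
depth(s(b, t(s(b, d)))) = 1 + max(0, 2) = 3
depth(s(s(b, t(s(b, d))), s(t(b), t(d)))) = 1 + max(3, 2) = 4
depth(s(s(t(b), t(d)), s(s(b, t(s(b, d))), s(t(b), t(d))))) = 1 + max(2, 4) = 5
depth(t(s(s(t(b), t(d)), s(s(b, t(s(b, d))), s(t(b), t(d)))))) = 1 + depth(s(s(t(b), t(d)), s(s(b, t(s(b, d))), s(t(b), t(d))))) = 1 + 5 = 6
depth(t(t(s(s(t(b), t(d)), s(s(b, t(s(b, d))), s(t(b), t(d))))))) = 1 + depth(t(s(s(t(b), t(d)), s(s(b, t(s(b, d))), s(t(b), t(d)))))) = 1 + 6 = 7

7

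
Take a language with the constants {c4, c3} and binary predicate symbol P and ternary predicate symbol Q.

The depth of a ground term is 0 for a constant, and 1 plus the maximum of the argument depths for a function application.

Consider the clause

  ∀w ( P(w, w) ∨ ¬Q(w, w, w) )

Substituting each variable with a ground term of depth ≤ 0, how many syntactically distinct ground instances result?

Ground terms of depth ≤ 0:
  With no function symbols every ground term is a constant, so there are exactly 2 ground terms at every depth bound.
  N_0 = 2
  Explicitly: c4, c3.
So there are 2 ground terms available for substitution.
The body mentions the single quantified variable w; since ground terms form a free algebra, no two substitutions collapse to the same formula.
Number of ground instances = 2.

2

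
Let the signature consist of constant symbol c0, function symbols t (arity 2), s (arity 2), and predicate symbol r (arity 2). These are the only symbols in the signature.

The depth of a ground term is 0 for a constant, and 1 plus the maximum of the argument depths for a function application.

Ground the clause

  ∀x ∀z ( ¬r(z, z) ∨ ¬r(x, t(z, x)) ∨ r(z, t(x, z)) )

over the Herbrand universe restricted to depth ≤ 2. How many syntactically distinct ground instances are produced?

361

Ground terms of depth ≤ 2:
  Count level by level. With function symbols t/2, s/2, the terms of depth ≤ k are the 1 constant together with each function applied to depth-≤(k−1) tuples, so N_k = 1 + N_{k-1}^2 + N_{k-1}^2.
  N_0 = 1
  N_1 = 1 + 1^2 + 1^2 = 3
  N_2 = 1 + 3^2 + 3^2 = 19
So there are 19 ground terms available for substitution.
The body mentions every one of the 2 quantified variables; since ground terms form a free algebra, no two substitutions collapse to the same formula.
Number of ground instances = 19^2 = 361.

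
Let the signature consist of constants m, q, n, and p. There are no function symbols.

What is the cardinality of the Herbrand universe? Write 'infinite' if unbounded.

4

There are no function symbols, so every ground term is one of the 4 constants.
The Herbrand universe is {m, q, n, p}, which is finite with 4 elements.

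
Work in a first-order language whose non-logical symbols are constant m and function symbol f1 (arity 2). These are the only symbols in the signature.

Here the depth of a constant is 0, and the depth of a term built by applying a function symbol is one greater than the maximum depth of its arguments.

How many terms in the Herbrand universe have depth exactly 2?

3

Let N_k = |{terms of depth ≤ k}|. Then N_0 = 1 and N_k = 1 + N_{k-1}^2 for k ≥ 1 (one summand per function symbol, arity giving the exponent).
N_0 = 1
N_1 = 1 + 1^2 = 2
N_2 = 1 + 2^2 = 5
Terms of depth exactly 2: N_2 − N_1 = 5 − 2 = 3.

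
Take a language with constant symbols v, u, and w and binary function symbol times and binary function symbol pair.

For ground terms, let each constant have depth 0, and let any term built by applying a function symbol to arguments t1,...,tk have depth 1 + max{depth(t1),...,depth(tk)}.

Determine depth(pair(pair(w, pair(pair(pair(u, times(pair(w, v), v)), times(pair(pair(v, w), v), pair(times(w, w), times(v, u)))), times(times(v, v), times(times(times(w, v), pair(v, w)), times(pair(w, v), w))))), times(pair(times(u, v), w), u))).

7

depth(pair(w, v)) = 1 + max(0, 0) = 1
depth(times(pair(w, v), v)) = 1 + max(1, 0) = 2
depth(pair(u, times(pair(w, v), v))) = 1 + max(0, 2) = 3
depth(pair(v, w)) = 1 + max(0, 0) = 1
depth(pair(pair(v, w), v)) = 1 + max(1, 0) = 2
depth(times(w, w)) = 1 + max(0, 0) = 1
depth(times(v, u)) = 1 + max(0, 0) = 1
depth(pair(times(w, w), times(v, u))) = 1 + max(1, 1) = 2
depth(times(pair(pair(v, w), v), pair(times(w, w), times(v, u)))) = 1 + max(2, 2) = 3
depth(pair(pair(u, times(pair(w, v), v)), times(pair(pair(v, w), v), pair(times(w, w), times(v, u))))) = 1 + max(3, 3) = 4
depth(times(v, v)) = 1 + max(0, 0) = 1
depth(times(w, v)) = 1 + max(0, 0) = 1
depth(times(times(w, v), pair(v, w))) = 1 + max(1, 1) = 2
depth(times(pair(w, v), w)) = 1 + max(1, 0) = 2
depth(times(times(times(w, v), pair(v, w)), times(pair(w, v), w))) = 1 + max(2, 2) = 3
depth(times(times(v, v), times(times(times(w, v), pair(v, w)), times(pair(w, v), w)))) = 1 + max(1, 3) = 4
depth(pair(pair(pair(u, times(pair(w, v), v)), times(pair(pair(v, w), v), pair(times(w, w), times(v, u)))), times(times(v, v), times(times(times(w, v), pair(v, w)), times(pair(w, v), w))))) = 1 + max(4, 4) = 5
depth(pair(w, pair(pair(pair(u, times(pair(w, v), v)), times(pair(pair(v, w), v), pair(times(w, w), times(v, u)))), times(times(v, v), times(times(times(w, v), pair(v, w)), times(pair(w, v), w)))))) = 1 + max(0, 5) = 6
depth(times(u, v)) = 1 + max(0, 0) = 1
depth(pair(times(u, v), w)) = 1 + max(1, 0) = 2
depth(times(pair(times(u, v), w), u)) = 1 + max(2, 0) = 3
depth(pair(pair(w, pair(pair(pair(u, times(pair(w, v), v)), times(pair(pair(v, w), v), pair(times(w, w), times(v, u)))), times(times(v, v), times(times(times(w, v), pair(v, w)), times(pair(w, v), w))))), times(pair(times(u, v), w), u))) = 1 + max(6, 3) = 7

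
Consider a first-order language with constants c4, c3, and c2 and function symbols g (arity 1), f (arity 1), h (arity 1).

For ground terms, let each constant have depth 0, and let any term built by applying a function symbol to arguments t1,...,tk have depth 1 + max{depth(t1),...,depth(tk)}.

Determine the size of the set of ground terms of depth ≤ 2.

Write N_k for the number of ground terms of depth ≤ k. A term of depth ≤ k is either a constant or a function symbol applied to arguments of depth ≤ k−1, so N_k = 3 + N_{k-1} + N_{k-1} + N_{k-1}.
N_0 = 3
N_1 = 3 + 3 + 3 + 3 = 12
N_2 = 3 + 12 + 12 + 12 = 39

39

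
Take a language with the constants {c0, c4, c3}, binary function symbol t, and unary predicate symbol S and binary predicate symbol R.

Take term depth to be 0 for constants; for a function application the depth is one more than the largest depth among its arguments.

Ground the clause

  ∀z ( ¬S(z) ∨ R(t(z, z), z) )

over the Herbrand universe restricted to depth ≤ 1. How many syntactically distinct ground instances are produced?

Ground terms of depth ≤ 1:
  Let N_k count ground terms of depth at most k. Each non-constant term of depth ≤ k is some function symbol applied to depth-≤(k−1) arguments, giving N_k = 3 + N_{k-1}^2.
  N_0 = 3
  N_1 = 3 + 3^2 = 12
  Explicitly: c0, c4, c3, t(c0, c0), t(c0, c4), t(c0, c3), t(c4, c0), t(c4, c4), t(c4, c3), t(c3, c0), t(c3, c4), t(c3, c3).
So there are 12 ground terms available for substitution.
There is 1 variable to instantiate (z),  occurring in at least one literal, so different choices give different ground instances.
Number of ground instances = 12.

12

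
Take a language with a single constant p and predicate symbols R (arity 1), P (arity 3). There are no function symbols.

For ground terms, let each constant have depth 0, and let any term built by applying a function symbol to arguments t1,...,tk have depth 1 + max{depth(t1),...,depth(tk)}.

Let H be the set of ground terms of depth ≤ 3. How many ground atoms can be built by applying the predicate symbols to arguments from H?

2

First count ground terms of depth ≤ 3.
With no function symbols every ground term is a constant, so there is exactly 1 ground term at every depth bound.
N_0 = 1
N_1 = 1
N_2 = 1
N_3 = 1
Explicitly: p.
So |H| = 1.
A ground atom is a predicate applied to a tuple of terms from H, so the count is the sum over predicates of |H|^arity:
  R: 1;  P: 1^3 = 1
Total ground atoms: 1 + 1 = 2.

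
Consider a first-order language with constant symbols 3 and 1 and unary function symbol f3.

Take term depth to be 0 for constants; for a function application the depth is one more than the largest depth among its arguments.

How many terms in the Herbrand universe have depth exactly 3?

Write N_k for the number of ground terms of depth ≤ k. A term of depth ≤ k is either a constant or a function symbol applied to arguments of depth ≤ k−1, so N_k = 2 + N_{k-1}.
N_0 = 2
N_1 = 2 + 2 = 4
N_2 = 2 + 4 = 6
N_3 = 2 + 6 = 8
Terms of depth exactly 3: N_3 − N_2 = 8 − 6 = 2.

2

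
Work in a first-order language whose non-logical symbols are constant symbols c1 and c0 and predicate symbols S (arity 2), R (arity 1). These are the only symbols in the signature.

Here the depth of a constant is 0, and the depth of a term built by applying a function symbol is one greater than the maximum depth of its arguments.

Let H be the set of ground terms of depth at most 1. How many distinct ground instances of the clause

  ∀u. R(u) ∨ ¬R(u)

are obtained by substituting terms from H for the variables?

2

Ground terms of depth ≤ 1:
  With no function symbols every ground term is a constant, so there are exactly 2 ground terms at every depth bound.
  N_0 = 2
  N_1 = 2
So there are 2 ground terms available for substitution.
The variable u ranges independently over the available ground terms, and distinct assignments produce distinct instances.
Number of ground instances = 2.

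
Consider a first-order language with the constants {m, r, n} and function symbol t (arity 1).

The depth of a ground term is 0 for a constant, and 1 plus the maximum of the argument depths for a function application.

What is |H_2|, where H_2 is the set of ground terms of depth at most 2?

Write N_k for the number of ground terms of depth ≤ k. A term of depth ≤ k is either a constant or a function symbol applied to arguments of depth ≤ k−1, so N_k = 3 + N_{k-1}.
N_0 = 3
N_1 = 3 + 3 = 6
N_2 = 3 + 6 = 9
Explicitly: m, r, n, t(m), t(r), t(n), t(t(m)), t(t(r)), t(t(n)).

9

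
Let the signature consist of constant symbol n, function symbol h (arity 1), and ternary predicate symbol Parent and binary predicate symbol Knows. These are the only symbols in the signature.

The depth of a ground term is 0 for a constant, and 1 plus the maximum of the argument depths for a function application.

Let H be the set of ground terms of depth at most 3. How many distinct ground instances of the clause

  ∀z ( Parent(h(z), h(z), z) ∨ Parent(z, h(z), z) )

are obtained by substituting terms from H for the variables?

4

Ground terms of depth ≤ 3:
  Write N_k for the number of ground terms of depth ≤ k. A term of depth ≤ k is either a constant or a function symbol applied to arguments of depth ≤ k−1, so N_k = 1 + N_{k-1}.
  N_0 = 1
  N_1 = 1 + 1 = 2
  N_2 = 1 + 2 = 3
  N_3 = 1 + 3 = 4
  Explicitly: n, h(n), h(h(n)), h(h(h(n))).
So there are 4 ground terms available for substitution.
There is 1 variable to instantiate (z),  occurring in at least one literal, so different choices give different ground instances.
Number of ground instances = 4.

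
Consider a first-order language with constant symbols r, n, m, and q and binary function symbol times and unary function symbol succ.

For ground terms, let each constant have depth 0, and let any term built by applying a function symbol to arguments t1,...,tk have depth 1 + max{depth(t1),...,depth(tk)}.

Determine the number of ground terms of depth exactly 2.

580

If N_k denotes the number of depth-≤k ground terms, the 4 constants give N_0 = 4, and each function symbol of arity r contributes N_{k-1}^r new terms at level k: N_k = 4 + N_{k-1}^2 + N_{k-1}.
N_0 = 4
N_1 = 4 + 4^2 + 4 = 24
N_2 = 4 + 24^2 + 24 = 604
Terms of depth exactly 2: N_2 − N_1 = 604 − 24 = 580.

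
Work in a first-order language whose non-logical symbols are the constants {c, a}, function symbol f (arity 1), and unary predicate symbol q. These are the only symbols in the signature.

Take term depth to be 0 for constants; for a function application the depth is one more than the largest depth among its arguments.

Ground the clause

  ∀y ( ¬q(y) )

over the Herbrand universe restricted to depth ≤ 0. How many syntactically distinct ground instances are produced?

2

Ground terms of depth ≤ 0:
  If N_k denotes the number of depth-≤k ground terms, the 2 constants give N_0 = 2, and each function symbol of arity r contributes N_{k-1}^r new terms at level k: N_k = 2 + N_{k-1}.
  N_0 = 2
  Explicitly: c, a.
So there are 2 ground terms available for substitution.
The body mentions the single quantified variable y; since ground terms form a free algebra, no two substitutions collapse to the same formula.
Number of ground instances = 2.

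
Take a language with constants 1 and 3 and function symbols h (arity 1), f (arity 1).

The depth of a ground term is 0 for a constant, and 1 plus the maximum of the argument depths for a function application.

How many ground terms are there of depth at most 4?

Count level by level. With function symbols h/1, f/1, the terms of depth ≤ k are the 2 constants together with each function applied to depth-≤(k−1) tuples, so N_k = 2 + N_{k-1} + N_{k-1}.
N_0 = 2
N_1 = 2 + 2 + 2 = 6
N_2 = 2 + 6 + 6 = 14
N_3 = 2 + 14 + 14 = 30
N_4 = 2 + 30 + 30 = 62

62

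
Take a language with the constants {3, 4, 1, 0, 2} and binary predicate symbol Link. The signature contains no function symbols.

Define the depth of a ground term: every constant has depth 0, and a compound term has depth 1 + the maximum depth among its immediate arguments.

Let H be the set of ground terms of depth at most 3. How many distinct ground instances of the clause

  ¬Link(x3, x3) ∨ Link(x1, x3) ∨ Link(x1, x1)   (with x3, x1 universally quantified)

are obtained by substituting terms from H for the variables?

25

Ground terms of depth ≤ 3:
  With no function symbols every ground term is a constant, so there are exactly 5 ground terms at every depth bound.
  N_0 = 5
  N_1 = 5
  N_2 = 5
  N_3 = 5
  Explicitly: 3, 4, 1, 0, 2.
So there are 5 ground terms available for substitution.
The clause has 2 distinct variables (x3, x1), each appearing in the body. In the free term algebra distinct substitutions yield syntactically distinct ground instances.
Number of ground instances = 5^2 = 25.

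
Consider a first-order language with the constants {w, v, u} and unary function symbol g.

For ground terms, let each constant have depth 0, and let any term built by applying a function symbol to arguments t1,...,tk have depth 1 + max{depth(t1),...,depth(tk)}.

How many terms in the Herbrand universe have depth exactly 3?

3

Let N_k = |{terms of depth ≤ k}|. Then N_0 = 3 and N_k = 3 + N_{k-1} for k ≥ 1 (one summand per function symbol, arity giving the exponent).
N_0 = 3
N_1 = 3 + 3 = 6
N_2 = 3 + 6 = 9
N_3 = 3 + 9 = 12
Terms of depth exactly 3: N_3 − N_2 = 12 − 9 = 3.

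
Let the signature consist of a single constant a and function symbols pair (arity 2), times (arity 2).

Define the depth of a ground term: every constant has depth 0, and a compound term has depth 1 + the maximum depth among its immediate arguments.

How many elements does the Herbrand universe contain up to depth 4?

Let N_k count ground terms of depth at most k. Each non-constant term of depth ≤ k is some function symbol applied to depth-≤(k−1) arguments, giving N_k = 1 + N_{k-1}^2 + N_{k-1}^2.
N_0 = 1
N_1 = 1 + 1^2 + 1^2 = 3
N_2 = 1 + 3^2 + 3^2 = 19
N_3 = 1 + 19^2 + 19^2 = 723
N_4 = 1 + 723^2 + 723^2 = 1045459

1045459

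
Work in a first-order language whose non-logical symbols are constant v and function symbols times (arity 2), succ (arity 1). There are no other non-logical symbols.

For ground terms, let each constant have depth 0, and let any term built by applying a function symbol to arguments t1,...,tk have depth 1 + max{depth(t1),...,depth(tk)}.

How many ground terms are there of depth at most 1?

Count level by level. With function symbols times/2, succ/1, the terms of depth ≤ k are the 1 constant together with each function applied to depth-≤(k−1) tuples, so N_k = 1 + N_{k-1}^2 + N_{k-1}.
N_0 = 1
N_1 = 1 + 1^2 + 1 = 3

3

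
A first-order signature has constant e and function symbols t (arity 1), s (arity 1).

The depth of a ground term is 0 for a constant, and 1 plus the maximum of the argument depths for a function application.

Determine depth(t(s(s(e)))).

depth(s(e)) = 1 + depth(e) = 1 + 0 = 1
depth(s(s(e))) = 1 + depth(s(e)) = 1 + 1 = 2
depth(t(s(s(e)))) = 1 + depth(s(s(e))) = 1 + 2 = 3

3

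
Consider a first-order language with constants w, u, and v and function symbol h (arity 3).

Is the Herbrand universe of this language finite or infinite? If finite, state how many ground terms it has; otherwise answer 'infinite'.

infinite

The signature has at least one function symbol (h, arity 3) and at least one constant (w).
Iterating h gives infinitely many distinct ground terms: w, h(w, w, w), h(h(w, w, w), h(w, w, w), h(w, w, w)), ...
So the Herbrand universe is infinite.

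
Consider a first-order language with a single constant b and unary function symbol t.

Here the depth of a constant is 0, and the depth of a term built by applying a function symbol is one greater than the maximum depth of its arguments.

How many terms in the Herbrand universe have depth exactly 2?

If N_k denotes the number of depth-≤k ground terms, the 1 constant gives N_0 = 1, and each function symbol of arity r contributes N_{k-1}^r new terms at level k: N_k = 1 + N_{k-1}.
N_0 = 1
N_1 = 1 + 1 = 2
N_2 = 1 + 2 = 3
Terms of depth exactly 2: N_2 − N_1 = 3 − 2 = 1.

1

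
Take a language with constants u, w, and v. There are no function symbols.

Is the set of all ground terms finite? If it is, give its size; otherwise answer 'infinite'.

There are no function symbols, so every ground term is one of the 3 constants.
The Herbrand universe is {u, w, v}, which is finite with 3 elements.

3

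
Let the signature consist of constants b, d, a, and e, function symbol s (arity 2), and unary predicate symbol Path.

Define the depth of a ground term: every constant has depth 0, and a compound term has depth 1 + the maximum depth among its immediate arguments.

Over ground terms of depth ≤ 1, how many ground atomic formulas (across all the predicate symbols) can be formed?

First count ground terms of depth ≤ 1.
Let N_k count ground terms of depth at most k. Each non-constant term of depth ≤ k is some function symbol applied to depth-≤(k−1) arguments, giving N_k = 4 + N_{k-1}^2.
N_0 = 4
N_1 = 4 + 4^2 = 20
So |H| = 20.
Each predicate of arity r yields |H|^r ground atoms (one per choice of an r-tuple from H):
  Path: 20
Total ground atoms: 20.

20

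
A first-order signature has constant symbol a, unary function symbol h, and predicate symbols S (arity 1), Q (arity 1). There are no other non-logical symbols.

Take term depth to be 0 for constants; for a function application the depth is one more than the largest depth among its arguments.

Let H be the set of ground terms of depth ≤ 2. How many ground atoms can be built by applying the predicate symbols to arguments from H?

First count ground terms of depth ≤ 2.
Count level by level. With function symbols h/1, the terms of depth ≤ k are the 1 constant together with each function applied to depth-≤(k−1) tuples, so N_k = 1 + N_{k-1}.
N_0 = 1
N_1 = 1 + 1 = 2
N_2 = 1 + 2 = 3
Explicitly: a, h(a), h(h(a)).
So |H| = 3.
Ground atoms are formed by filling each argument slot of a predicate with a term from H, so an r-ary predicate gives |H|^r atoms:
  S: 3;  Q: 3
Total ground atoms: 3 + 3 = 6.

6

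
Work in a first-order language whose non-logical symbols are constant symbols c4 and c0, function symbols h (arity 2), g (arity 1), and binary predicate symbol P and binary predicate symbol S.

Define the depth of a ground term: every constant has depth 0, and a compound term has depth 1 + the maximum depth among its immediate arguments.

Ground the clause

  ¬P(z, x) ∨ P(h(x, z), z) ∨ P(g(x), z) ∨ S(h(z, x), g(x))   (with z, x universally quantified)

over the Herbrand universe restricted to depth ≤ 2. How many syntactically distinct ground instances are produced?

Ground terms of depth ≤ 2:
  Let N_k count ground terms of depth at most k. Each non-constant term of depth ≤ k is some function symbol applied to depth-≤(k−1) arguments, giving N_k = 2 + N_{k-1}^2 + N_{k-1}.
  N_0 = 2
  N_1 = 2 + 2^2 + 2 = 8
  N_2 = 2 + 8^2 + 8 = 74
So there are 74 ground terms available for substitution.
The body mentions every one of the 2 quantified variables; since ground terms form a free algebra, no two substitutions collapse to the same formula.
Number of ground instances = 74^2 = 5476.

5476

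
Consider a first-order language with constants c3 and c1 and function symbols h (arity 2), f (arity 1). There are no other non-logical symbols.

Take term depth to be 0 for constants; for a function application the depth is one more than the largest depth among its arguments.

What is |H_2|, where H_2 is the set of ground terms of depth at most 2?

If N_k denotes the number of depth-≤k ground terms, the 2 constants give N_0 = 2, and each function symbol of arity r contributes N_{k-1}^r new terms at level k: N_k = 2 + N_{k-1}^2 + N_{k-1}.
N_0 = 2
N_1 = 2 + 2^2 + 2 = 8
N_2 = 2 + 8^2 + 8 = 74

74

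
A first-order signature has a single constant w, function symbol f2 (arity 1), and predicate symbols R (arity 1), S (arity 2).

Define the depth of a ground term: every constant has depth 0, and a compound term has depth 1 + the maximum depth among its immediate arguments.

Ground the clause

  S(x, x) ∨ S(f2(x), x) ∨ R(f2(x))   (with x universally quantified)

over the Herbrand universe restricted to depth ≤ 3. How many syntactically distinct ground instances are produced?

Ground terms of depth ≤ 3:
  Let N_k count ground terms of depth at most k. Each non-constant term of depth ≤ k is some function symbol applied to depth-≤(k−1) arguments, giving N_k = 1 + N_{k-1}.
  N_0 = 1
  N_1 = 1 + 1 = 2
  N_2 = 1 + 2 = 3
  N_3 = 1 + 3 = 4
So there are 4 ground terms available for substitution.
The body mentions the single quantified variable x; since ground terms form a free algebra, no two substitutions collapse to the same formula.
Number of ground instances = 4.

4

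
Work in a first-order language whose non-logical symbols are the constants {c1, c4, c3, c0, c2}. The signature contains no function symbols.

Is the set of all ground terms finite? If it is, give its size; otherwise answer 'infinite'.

5

There are no function symbols, so every ground term is one of the 5 constants.
The Herbrand universe is {c1, c4, c3, c0, c2}, which is finite with 5 elements.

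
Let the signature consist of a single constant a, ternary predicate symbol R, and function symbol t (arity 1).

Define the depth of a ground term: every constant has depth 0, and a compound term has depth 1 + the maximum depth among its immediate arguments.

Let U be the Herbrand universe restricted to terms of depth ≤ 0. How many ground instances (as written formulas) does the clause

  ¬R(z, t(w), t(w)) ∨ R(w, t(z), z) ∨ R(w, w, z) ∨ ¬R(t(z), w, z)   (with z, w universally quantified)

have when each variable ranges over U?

1

Ground terms of depth ≤ 0:
  Let N_k count ground terms of depth at most k. Each non-constant term of depth ≤ k is some function symbol applied to depth-≤(k−1) arguments, giving N_k = 1 + N_{k-1}.
  N_0 = 1
So there is exactly 1 ground term available for substitution.
The body mentions every one of the 2 quantified variables; since ground terms form a free algebra, no two substitutions collapse to the same formula.
Number of ground instances = 1^2 = 1.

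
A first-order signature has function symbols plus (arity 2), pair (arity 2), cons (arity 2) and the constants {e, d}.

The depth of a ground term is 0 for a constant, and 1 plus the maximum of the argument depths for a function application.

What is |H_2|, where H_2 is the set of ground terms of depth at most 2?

590

Let N_k count ground terms of depth at most k. Each non-constant term of depth ≤ k is some function symbol applied to depth-≤(k−1) arguments, giving N_k = 2 + N_{k-1}^2 + N_{k-1}^2 + N_{k-1}^2.
N_0 = 2
N_1 = 2 + 2^2 + 2^2 + 2^2 = 14
N_2 = 2 + 14^2 + 14^2 + 14^2 = 590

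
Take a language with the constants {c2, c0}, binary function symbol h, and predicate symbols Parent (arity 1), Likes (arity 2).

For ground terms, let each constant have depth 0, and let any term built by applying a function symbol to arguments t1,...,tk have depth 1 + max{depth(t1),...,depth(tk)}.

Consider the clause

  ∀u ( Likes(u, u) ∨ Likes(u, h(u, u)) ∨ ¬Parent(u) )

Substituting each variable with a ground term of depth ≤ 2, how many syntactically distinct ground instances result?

Ground terms of depth ≤ 2:
  Count level by level. With function symbols h/2, the terms of depth ≤ k are the 2 constants together with each function applied to depth-≤(k−1) tuples, so N_k = 2 + N_{k-1}^2.
  N_0 = 2
  N_1 = 2 + 2^2 = 6
  N_2 = 2 + 6^2 = 38
So there are 38 ground terms available for substitution.
The variable u ranges independently over the available ground terms, and distinct assignments produce distinct instances.
Number of ground instances = 38.

38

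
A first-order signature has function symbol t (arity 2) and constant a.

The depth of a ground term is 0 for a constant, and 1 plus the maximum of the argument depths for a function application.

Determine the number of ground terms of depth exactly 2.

3

Count level by level. With function symbols t/2, the terms of depth ≤ k are the 1 constant together with each function applied to depth-≤(k−1) tuples, so N_k = 1 + N_{k-1}^2.
N_0 = 1
N_1 = 1 + 1^2 = 2
N_2 = 1 + 2^2 = 5
Terms of depth exactly 2: N_2 − N_1 = 5 − 2 = 3.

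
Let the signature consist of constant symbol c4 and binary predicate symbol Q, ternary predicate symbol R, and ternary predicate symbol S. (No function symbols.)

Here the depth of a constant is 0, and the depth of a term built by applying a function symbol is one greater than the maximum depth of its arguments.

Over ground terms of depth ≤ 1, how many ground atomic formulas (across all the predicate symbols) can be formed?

First count ground terms of depth ≤ 1.
With no function symbols every ground term is a constant, so there is exactly 1 ground term at every depth bound.
N_0 = 1
N_1 = 1
Explicitly: c4.
So |H| = 1.
Each predicate of arity r yields |H|^r ground atoms (one per choice of an r-tuple from H):
  Q: 1^2 = 1;  R: 1^3 = 1;  S: 1^3 = 1
Total ground atoms: 1 + 1 + 1 = 3.

3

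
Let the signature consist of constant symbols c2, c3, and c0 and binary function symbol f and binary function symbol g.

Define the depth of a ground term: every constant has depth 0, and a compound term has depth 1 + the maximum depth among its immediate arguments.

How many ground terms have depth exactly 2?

864

Let N_k = |{terms of depth ≤ k}|. Then N_0 = 3 and N_k = 3 + N_{k-1}^2 + N_{k-1}^2 for k ≥ 1 (one summand per function symbol, arity giving the exponent).
N_0 = 3
N_1 = 3 + 3^2 + 3^2 = 21
N_2 = 3 + 21^2 + 21^2 = 885
Terms of depth exactly 2: N_2 − N_1 = 885 − 21 = 864.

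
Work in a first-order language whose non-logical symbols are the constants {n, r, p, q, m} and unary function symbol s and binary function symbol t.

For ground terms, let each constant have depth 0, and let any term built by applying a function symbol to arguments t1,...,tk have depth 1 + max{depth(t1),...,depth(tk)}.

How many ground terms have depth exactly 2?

1230

Let N_k count ground terms of depth at most k. Each non-constant term of depth ≤ k is some function symbol applied to depth-≤(k−1) arguments, giving N_k = 5 + N_{k-1} + N_{k-1}^2.
N_0 = 5
N_1 = 5 + 5 + 5^2 = 35
N_2 = 5 + 35 + 35^2 = 1265
Terms of depth exactly 2: N_2 − N_1 = 1265 − 35 = 1230.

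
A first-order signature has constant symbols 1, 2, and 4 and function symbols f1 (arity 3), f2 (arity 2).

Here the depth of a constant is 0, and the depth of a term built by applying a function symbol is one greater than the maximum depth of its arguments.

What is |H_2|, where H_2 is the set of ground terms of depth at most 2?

Let N_k count ground terms of depth at most k. Each non-constant term of depth ≤ k is some function symbol applied to depth-≤(k−1) arguments, giving N_k = 3 + N_{k-1}^3 + N_{k-1}^2.
N_0 = 3
N_1 = 3 + 3^3 + 3^2 = 39
N_2 = 3 + 39^3 + 39^2 = 60843

60843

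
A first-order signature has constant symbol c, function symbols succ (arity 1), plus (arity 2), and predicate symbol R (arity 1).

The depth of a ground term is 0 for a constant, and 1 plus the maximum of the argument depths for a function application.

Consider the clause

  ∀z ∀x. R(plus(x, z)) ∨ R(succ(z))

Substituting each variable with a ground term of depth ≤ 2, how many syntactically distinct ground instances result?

Ground terms of depth ≤ 2:
  Let N_k count ground terms of depth at most k. Each non-constant term of depth ≤ k is some function symbol applied to depth-≤(k−1) arguments, giving N_k = 1 + N_{k-1} + N_{k-1}^2.
  N_0 = 1
  N_1 = 1 + 1 + 1^2 = 3
  N_2 = 1 + 3 + 3^2 = 13
So there are 13 ground terms available for substitution.
The body mentions every one of the 2 quantified variables; since ground terms form a free algebra, no two substitutions collapse to the same formula.
Number of ground instances = 13^2 = 169.

169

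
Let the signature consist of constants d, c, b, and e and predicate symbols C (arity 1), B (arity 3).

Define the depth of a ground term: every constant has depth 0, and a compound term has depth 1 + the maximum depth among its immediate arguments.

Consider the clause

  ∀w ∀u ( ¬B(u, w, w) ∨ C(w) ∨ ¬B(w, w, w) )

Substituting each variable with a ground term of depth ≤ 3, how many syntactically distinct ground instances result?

Ground terms of depth ≤ 3:
  With no function symbols every ground term is a constant, so there are exactly 4 ground terms at every depth bound.
  N_0 = 4
  N_1 = 4
  N_2 = 4
  N_3 = 4
  Explicitly: d, c, b, e.
So there are 4 ground terms available for substitution.
The body mentions every one of the 2 quantified variables; since ground terms form a free algebra, no two substitutions collapse to the same formula.
Number of ground instances = 4^2 = 16.

16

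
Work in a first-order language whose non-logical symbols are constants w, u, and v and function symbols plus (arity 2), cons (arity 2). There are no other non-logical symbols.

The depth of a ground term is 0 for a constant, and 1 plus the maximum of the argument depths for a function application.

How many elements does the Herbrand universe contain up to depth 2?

If N_k denotes the number of depth-≤k ground terms, the 3 constants give N_0 = 3, and each function symbol of arity r contributes N_{k-1}^r new terms at level k: N_k = 3 + N_{k-1}^2 + N_{k-1}^2.
N_0 = 3
N_1 = 3 + 3^2 + 3^2 = 21
N_2 = 3 + 21^2 + 21^2 = 885

885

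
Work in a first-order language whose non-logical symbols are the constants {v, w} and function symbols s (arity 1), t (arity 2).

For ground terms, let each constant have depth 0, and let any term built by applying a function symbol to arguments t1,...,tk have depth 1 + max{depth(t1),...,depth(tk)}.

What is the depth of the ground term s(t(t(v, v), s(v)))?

3

depth(t(v, v)) = 1 + max(0, 0) = 1
depth(s(v)) = 1 + depth(v) = 1 + 0 = 1
depth(t(t(v, v), s(v))) = 1 + max(1, 1) = 2
depth(s(t(t(v, v), s(v)))) = 1 + depth(t(t(v, v), s(v))) = 1 + 2 = 3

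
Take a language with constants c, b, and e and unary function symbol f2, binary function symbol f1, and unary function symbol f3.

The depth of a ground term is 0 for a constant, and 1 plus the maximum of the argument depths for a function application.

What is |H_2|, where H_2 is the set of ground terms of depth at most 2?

If N_k denotes the number of depth-≤k ground terms, the 3 constants give N_0 = 3, and each function symbol of arity r contributes N_{k-1}^r new terms at level k: N_k = 3 + N_{k-1} + N_{k-1}^2 + N_{k-1}.
N_0 = 3
N_1 = 3 + 3 + 3^2 + 3 = 18
N_2 = 3 + 18 + 18^2 + 18 = 363

363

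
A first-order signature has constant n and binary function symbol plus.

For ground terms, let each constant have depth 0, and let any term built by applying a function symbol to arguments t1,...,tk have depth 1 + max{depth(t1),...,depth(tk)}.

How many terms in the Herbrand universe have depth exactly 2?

3

Count level by level. With function symbols plus/2, the terms of depth ≤ k are the 1 constant together with each function applied to depth-≤(k−1) tuples, so N_k = 1 + N_{k-1}^2.
N_0 = 1
N_1 = 1 + 1^2 = 2
N_2 = 1 + 2^2 = 5
Terms of depth exactly 2: N_2 − N_1 = 5 − 2 = 3.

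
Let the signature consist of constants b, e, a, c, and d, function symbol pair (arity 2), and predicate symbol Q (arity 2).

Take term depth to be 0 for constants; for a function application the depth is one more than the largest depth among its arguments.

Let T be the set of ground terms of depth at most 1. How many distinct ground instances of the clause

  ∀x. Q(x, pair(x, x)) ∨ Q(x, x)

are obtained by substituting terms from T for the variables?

Ground terms of depth ≤ 1:
  Let N_k count ground terms of depth at most k. Each non-constant term of depth ≤ k is some function symbol applied to depth-≤(k−1) arguments, giving N_k = 5 + N_{k-1}^2.
  N_0 = 5
  N_1 = 5 + 5^2 = 30
So there are 30 ground terms available for substitution.
The clause has 1 distinct variable (x), which appears in the body. In the free term algebra distinct substitutions yield syntactically distinct ground instances.
Number of ground instances = 30.

30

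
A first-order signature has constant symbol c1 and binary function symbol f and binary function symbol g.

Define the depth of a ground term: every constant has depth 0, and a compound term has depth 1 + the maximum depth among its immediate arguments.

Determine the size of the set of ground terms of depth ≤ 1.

3

If N_k denotes the number of depth-≤k ground terms, the 1 constant gives N_0 = 1, and each function symbol of arity r contributes N_{k-1}^r new terms at level k: N_k = 1 + N_{k-1}^2 + N_{k-1}^2.
N_0 = 1
N_1 = 1 + 1^2 + 1^2 = 3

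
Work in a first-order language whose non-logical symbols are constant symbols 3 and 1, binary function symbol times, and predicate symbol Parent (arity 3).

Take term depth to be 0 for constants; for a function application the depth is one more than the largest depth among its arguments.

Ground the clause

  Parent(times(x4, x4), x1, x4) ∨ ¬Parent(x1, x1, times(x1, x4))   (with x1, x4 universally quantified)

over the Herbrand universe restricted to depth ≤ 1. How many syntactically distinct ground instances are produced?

36

Ground terms of depth ≤ 1:
  If N_k denotes the number of depth-≤k ground terms, the 2 constants give N_0 = 2, and each function symbol of arity r contributes N_{k-1}^r new terms at level k: N_k = 2 + N_{k-1}^2.
  N_0 = 2
  N_1 = 2 + 2^2 = 6
So there are 6 ground terms available for substitution.
Each of x1, x4 ranges independently over the available ground terms, and distinct assignments produce distinct instances.
Number of ground instances = 6^2 = 36.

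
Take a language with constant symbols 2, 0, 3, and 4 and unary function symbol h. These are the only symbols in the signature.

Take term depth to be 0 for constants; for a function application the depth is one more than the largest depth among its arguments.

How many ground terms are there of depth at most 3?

16

Count level by level. With function symbols h/1, the terms of depth ≤ k are the 4 constants together with each function applied to depth-≤(k−1) tuples, so N_k = 4 + N_{k-1}.
N_0 = 4
N_1 = 4 + 4 = 8
N_2 = 4 + 8 = 12
N_3 = 4 + 12 = 16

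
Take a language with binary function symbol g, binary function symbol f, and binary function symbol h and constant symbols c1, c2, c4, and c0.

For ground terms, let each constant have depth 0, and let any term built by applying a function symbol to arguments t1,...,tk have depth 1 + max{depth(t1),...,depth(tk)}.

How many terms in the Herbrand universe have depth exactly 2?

8064

If N_k denotes the number of depth-≤k ground terms, the 4 constants give N_0 = 4, and each function symbol of arity r contributes N_{k-1}^r new terms at level k: N_k = 4 + N_{k-1}^2 + N_{k-1}^2 + N_{k-1}^2.
N_0 = 4
N_1 = 4 + 4^2 + 4^2 + 4^2 = 52
N_2 = 4 + 52^2 + 52^2 + 52^2 = 8116
Terms of depth exactly 2: N_2 − N_1 = 8116 − 52 = 8064.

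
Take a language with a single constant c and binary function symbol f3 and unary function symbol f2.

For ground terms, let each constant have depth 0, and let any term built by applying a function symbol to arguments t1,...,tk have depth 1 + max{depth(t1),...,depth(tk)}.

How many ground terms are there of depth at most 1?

3

Let N_k = |{terms of depth ≤ k}|. Then N_0 = 1 and N_k = 1 + N_{k-1}^2 + N_{k-1} for k ≥ 1 (one summand per function symbol, arity giving the exponent).
N_0 = 1
N_1 = 1 + 1^2 + 1 = 3
Explicitly: c, f3(c, c), f2(c).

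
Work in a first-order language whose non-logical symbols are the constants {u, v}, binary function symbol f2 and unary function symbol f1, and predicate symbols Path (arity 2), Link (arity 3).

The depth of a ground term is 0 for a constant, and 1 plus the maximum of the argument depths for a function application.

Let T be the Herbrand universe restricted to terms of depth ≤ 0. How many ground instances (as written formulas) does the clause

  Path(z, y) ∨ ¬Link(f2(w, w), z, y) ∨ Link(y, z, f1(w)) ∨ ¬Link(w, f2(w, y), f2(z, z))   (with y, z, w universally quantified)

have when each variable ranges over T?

Ground terms of depth ≤ 0:
  If N_k denotes the number of depth-≤k ground terms, the 2 constants give N_0 = 2, and each function symbol of arity r contributes N_{k-1}^r new terms at level k: N_k = 2 + N_{k-1}^2 + N_{k-1}.
  N_0 = 2
So there are 2 ground terms available for substitution.
Each of y, z, w ranges independently over the available ground terms, and distinct assignments produce distinct instances.
Number of ground instances = 2^3 = 8.

8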